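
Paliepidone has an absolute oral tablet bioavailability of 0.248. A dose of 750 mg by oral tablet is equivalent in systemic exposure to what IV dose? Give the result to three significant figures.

D_iv = 186 mg

Systemic exposure from an extravascular dose = F × D_ev, so the equivalent IV dose is F × D_ev.
D_iv = F × D_ev = 0.248 × 750 = 186 mg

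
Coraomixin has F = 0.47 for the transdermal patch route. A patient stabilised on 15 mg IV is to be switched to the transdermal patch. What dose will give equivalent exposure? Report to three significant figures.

D_transdermal = 31.9 mg

For equal systemic exposure: F × D_ev = D_iv
D_ev = D_iv / F = 15 / 0.47 = 31.9149 mg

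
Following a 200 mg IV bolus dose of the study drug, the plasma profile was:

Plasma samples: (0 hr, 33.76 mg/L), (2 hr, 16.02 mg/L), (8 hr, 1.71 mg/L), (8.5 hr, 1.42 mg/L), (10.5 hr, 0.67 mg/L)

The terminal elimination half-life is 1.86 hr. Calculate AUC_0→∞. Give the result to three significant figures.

AUC = 108 mg/L·hr

Trapezoidal AUC_0→10.5:
  [0→2]: (33.76+16.02)/2 × 2 = 49.78
  [2→8]: (16.02+1.71)/2 × 6 = 53.19
  [8→8.5]: (1.71+1.42)/2 × 0.5 = 0.7825
  [8.5→10.5]: (1.42+0.67)/2 × 2 = 2.09
  Sum = 105.8425 mg/L·hr
k_e = ln2 / t½ = 0.693147 / 1.86 = 0.3727 hr^-1
Extrapolated tail: C_last / k_e = 0.67 / 0.3727 = 1.798
AUC_0→∞ = 105.8425 + 1.798 = 107.6405 mg/L·hr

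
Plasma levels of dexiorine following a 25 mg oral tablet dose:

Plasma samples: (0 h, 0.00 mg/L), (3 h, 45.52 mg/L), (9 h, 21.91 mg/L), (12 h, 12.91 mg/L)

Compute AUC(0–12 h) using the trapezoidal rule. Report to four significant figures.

Trapezoidal AUC_0→12:
  [0→3]: (0.00+45.52)/2 × 3 = 68.28
  [3→9]: (45.52+21.91)/2 × 6 = 202.29
  [9→12]: (21.91+12.91)/2 × 3 = 52.23
  Sum = 322.8 mg/L·h

AUC = 322.8 mg/L·h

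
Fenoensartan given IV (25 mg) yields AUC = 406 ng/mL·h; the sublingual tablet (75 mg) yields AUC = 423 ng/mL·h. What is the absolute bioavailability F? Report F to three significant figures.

F = 0.347

F = (AUC_ev / D_ev) / (AUC_iv / D_iv)
  = (423/75) / (406/25)
  = 5.64 / 16.24 = 0.3473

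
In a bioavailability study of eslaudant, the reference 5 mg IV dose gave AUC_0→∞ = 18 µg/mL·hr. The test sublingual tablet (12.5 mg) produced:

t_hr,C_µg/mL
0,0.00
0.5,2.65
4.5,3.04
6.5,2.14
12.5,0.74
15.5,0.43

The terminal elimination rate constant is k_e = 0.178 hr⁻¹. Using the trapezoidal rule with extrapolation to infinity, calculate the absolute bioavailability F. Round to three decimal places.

F = 0.667

Trapezoidal AUC_0→15.5 (sublingual tablet):
  [0→0.5]: (0.00+2.65)/2 × 0.5 = 0.6625
  [0.5→4.5]: (2.65+3.04)/2 × 4 = 11.38
  [4.5→6.5]: (3.04+2.14)/2 × 2 = 5.18
  [6.5→12.5]: (2.14+0.74)/2 × 6 = 8.64
  [12.5→15.5]: (0.74+0.43)/2 × 3 = 1.755
  Sum = 27.6175 µg/mL·hr
Tail: C_last/k_e = 0.43/0.178 = 2.416
AUC_0→∞ (sublingual tablet) = 27.6175 + 2.416 = 30.0335 µg/mL·hr
F = (AUC_ev/D_ev)/(AUC_iv/D_iv) = (30.0335/12.5)/(18/5) = 2.40268/3.6 = 0.6674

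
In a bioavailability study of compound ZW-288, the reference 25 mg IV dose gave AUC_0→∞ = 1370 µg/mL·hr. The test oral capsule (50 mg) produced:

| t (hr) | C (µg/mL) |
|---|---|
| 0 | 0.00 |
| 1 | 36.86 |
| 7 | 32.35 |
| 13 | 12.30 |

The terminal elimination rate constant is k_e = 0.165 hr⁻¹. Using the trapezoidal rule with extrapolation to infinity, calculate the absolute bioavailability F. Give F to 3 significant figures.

Trapezoidal AUC_0→13 (oral capsule):
  [0→1]: (0.00+36.86)/2 × 1 = 18.43
  [1→7]: (36.86+32.35)/2 × 6 = 207.63
  [7→13]: (32.35+12.30)/2 × 6 = 133.95
  Sum = 360.01 µg/mL·hr
Tail: C_last/k_e = 12.30/0.165 = 74.545
AUC_0→∞ (oral capsule) = 360.01 + 74.545 = 434.555 µg/mL·hr
F = (AUC_ev/D_ev)/(AUC_iv/D_iv) = (434.555/50)/(1370/25) = 8.6911/54.8 = 0.1586

F = 0.159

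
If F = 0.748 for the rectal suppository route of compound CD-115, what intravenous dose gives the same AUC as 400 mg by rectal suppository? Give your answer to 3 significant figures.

Systemic exposure from an extravascular dose = F × D_ev, so the equivalent IV dose is F × D_ev.
D_iv = F × D_ev = 0.748 × 400 = 299.2 mg

D_iv = 299 mg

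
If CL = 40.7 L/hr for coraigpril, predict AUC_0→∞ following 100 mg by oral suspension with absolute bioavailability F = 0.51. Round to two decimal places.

AUC = 1.25 mg/L·hr

AUC_0→∞ = F × Dose / CL
        = 0.51 × 100 / 40.7 = 1.25307 mg/L·hr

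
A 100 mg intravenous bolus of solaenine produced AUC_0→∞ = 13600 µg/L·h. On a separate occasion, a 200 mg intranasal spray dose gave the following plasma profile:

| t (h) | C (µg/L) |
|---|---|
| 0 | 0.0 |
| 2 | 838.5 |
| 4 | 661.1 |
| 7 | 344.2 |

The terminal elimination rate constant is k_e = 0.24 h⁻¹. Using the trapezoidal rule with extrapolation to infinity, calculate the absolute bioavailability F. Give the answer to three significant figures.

Trapezoidal AUC_0→7 (intranasal spray):
  [0→2]: (0.0+838.5)/2 × 2 = 838.5
  [2→4]: (838.5+661.1)/2 × 2 = 1499.6
  [4→7]: (661.1+344.2)/2 × 3 = 1507.95
  Sum = 3846.05 µg/L·h
Tail: C_last/k_e = 344.2/0.24 = 1434.167
AUC_0→∞ (intranasal spray) = 3846.05 + 1434.167 = 5280.217 µg/L·h
F = (AUC_ev/D_ev)/(AUC_iv/D_iv) = (5280.217/200)/(13600/100) = 26.401085/136 = 0.1941

F = 0.194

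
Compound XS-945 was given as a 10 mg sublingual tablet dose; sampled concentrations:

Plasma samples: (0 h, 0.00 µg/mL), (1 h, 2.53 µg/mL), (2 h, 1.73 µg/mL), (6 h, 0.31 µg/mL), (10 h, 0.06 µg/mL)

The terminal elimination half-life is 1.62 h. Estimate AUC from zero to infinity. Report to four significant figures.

Trapezoidal AUC_0→10:
  [0→1]: (0.00+2.53)/2 × 1 = 1.265
  [1→2]: (2.53+1.73)/2 × 1 = 2.13
  [2→6]: (1.73+0.31)/2 × 4 = 4.08
  [6→10]: (0.31+0.06)/2 × 4 = 0.74
  Sum = 8.215 µg/mL·h
k_e = ln2 / t½ = 0.693147 / 1.62 = 0.4279 h^-1
Extrapolated tail: C_last / k_e = 0.06 / 0.4279 = 0.140
AUC_0→∞ = 8.215 + 0.140 = 8.355 µg/mL·h

AUC = 8.355 µg/mL·h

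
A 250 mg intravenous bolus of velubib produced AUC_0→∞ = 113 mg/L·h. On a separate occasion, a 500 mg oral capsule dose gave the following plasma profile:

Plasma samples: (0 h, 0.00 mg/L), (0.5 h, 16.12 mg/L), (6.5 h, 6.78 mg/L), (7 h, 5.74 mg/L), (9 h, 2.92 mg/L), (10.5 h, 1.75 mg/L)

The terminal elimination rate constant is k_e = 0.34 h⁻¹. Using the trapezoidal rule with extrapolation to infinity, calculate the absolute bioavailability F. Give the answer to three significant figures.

Trapezoidal AUC_0→10.5 (oral capsule):
  [0→0.5]: (0.00+16.12)/2 × 0.5 = 4.03
  [0.5→6.5]: (16.12+6.78)/2 × 6 = 68.7
  [6.5→7]: (6.78+5.74)/2 × 0.5 = 3.13
  [7→9]: (5.74+2.92)/2 × 2 = 8.66
  [9→10.5]: (2.92+1.75)/2 × 1.5 = 3.5025
  Sum = 88.0225 mg/L·h
Tail: C_last/k_e = 1.75/0.34 = 5.147
AUC_0→∞ (oral capsule) = 88.0225 + 5.147 = 93.1695 mg/L·h
F = (AUC_ev/D_ev)/(AUC_iv/D_iv) = (93.1695/500)/(113/250) = 0.186339/0.452 = 0.4123

F = 0.412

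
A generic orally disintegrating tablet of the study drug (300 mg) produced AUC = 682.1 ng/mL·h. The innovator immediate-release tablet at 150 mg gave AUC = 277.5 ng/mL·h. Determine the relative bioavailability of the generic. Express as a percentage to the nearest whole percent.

F_rel = (AUC_test/D_test) / (AUC_ref/D_ref)
      = (682.1/300) / (277.5/150)
      = 2.27367 / 1.85 = 1.2290 = 122.90%

F_rel = 123%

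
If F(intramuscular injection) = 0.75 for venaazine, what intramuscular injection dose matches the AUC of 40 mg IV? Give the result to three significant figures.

For equal systemic exposure: F × D_ev = D_iv
D_ev = D_iv / F = 40 / 0.75 = 53.3333 mg

D_intramuscular = 53.3 mg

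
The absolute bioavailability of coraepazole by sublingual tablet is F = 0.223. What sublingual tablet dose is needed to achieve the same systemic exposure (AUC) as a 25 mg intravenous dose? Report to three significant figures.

For equal systemic exposure: F × D_ev = D_iv
D_ev = D_iv / F = 25 / 0.223 = 112.108 mg

D_sublingual = 112 mg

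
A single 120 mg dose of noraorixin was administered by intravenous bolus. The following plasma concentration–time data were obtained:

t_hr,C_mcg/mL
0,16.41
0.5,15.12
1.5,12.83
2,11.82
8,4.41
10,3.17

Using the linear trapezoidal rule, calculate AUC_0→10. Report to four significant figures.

AUC = 84.29 mcg/mL·hr

Trapezoidal AUC_0→10:
  [0→0.5]: (16.41+15.12)/2 × 0.5 = 7.8825
  [0.5→1.5]: (15.12+12.83)/2 × 1 = 13.975
  [1.5→2]: (12.83+11.82)/2 × 0.5 = 6.1625
  [2→8]: (11.82+4.41)/2 × 6 = 48.69
  [8→10]: (4.41+3.17)/2 × 2 = 7.58
  Sum = 84.29 mcg/mL·hr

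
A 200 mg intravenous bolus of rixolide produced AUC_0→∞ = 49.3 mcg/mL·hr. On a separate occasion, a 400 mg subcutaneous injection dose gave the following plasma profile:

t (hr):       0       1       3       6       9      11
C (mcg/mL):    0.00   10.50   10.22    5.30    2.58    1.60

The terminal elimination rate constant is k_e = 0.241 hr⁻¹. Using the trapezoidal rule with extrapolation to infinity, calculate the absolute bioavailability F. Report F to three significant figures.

Trapezoidal AUC_0→11 (subcutaneous injection):
  [0→1]: (0.00+10.50)/2 × 1 = 5.25
  [1→3]: (10.50+10.22)/2 × 2 = 20.72
  [3→6]: (10.22+5.30)/2 × 3 = 23.28
  [6→9]: (5.30+2.58)/2 × 3 = 11.82
  [9→11]: (2.58+1.60)/2 × 2 = 4.18
  Sum = 65.25 mcg/mL·hr
Tail: C_last/k_e = 1.60/0.241 = 6.639
AUC_0→∞ (subcutaneous injection) = 65.25 + 6.639 = 71.889 mcg/mL·hr
F = (AUC_ev/D_ev)/(AUC_iv/D_iv) = (71.889/400)/(49.3/200) = 0.1797225/0.2465 = 0.7291

F = 0.729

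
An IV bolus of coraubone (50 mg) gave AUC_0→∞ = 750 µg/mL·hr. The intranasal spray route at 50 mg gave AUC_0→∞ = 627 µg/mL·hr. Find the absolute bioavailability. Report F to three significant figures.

F = 0.836

F = (AUC_ev / D_ev) / (AUC_iv / D_iv)
  = (627/50) / (750/50)
  = 12.54 / 15 = 0.8360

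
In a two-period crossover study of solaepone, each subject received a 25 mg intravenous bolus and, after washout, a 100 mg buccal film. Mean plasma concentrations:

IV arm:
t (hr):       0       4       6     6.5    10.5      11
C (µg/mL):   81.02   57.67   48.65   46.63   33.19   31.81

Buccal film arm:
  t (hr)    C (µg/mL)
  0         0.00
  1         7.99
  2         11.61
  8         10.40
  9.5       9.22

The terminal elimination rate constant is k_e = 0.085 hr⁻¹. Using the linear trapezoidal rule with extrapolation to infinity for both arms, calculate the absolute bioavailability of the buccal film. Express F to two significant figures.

Trapezoidal AUC_0→11 (IV):
  [0→4]: (81.02+57.67)/2 × 4 = 277.38
  [4→6]: (57.67+48.65)/2 × 2 = 106.32
  [6→6.5]: (48.65+46.63)/2 × 0.5 = 23.82
  [6.5→10.5]: (46.63+33.19)/2 × 4 = 159.64
  [10.5→11]: (33.19+31.81)/2 × 0.5 = 16.25
  Sum = 583.41 µg/mL·hr
IV tail: 31.81/0.085 = 374.235; AUC_iv,0→∞ = 583.41 + 374.235 = 957.645 µg/mL·hr
Trapezoidal AUC_0→9.5 (buccal film):
  [0→1]: (0.00+7.99)/2 × 1 = 3.995
  [1→2]: (7.99+11.61)/2 × 1 = 9.8
  [2→8]: (11.61+10.40)/2 × 6 = 66.03
  [8→9.5]: (10.40+9.22)/2 × 1.5 = 14.715
  Sum = 94.54 µg/mL·hr
buccal film tail: 9.22/0.085 = 108.471; AUC_ev,0→∞ = 94.54 + 108.471 = 203.011 µg/mL·hr
F = (AUC_ev/D_ev)/(AUC_iv/D_iv) = (203.011/100)/(957.645/25) = 2.03011/38.3058 = 0.0530

F = 0.053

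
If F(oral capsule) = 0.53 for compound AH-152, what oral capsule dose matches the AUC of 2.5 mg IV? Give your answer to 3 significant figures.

D_oral = 4.72 mg

For equal systemic exposure: F × D_ev = D_iv
D_ev = D_iv / F = 2.5 / 0.53 = 4.71698 mg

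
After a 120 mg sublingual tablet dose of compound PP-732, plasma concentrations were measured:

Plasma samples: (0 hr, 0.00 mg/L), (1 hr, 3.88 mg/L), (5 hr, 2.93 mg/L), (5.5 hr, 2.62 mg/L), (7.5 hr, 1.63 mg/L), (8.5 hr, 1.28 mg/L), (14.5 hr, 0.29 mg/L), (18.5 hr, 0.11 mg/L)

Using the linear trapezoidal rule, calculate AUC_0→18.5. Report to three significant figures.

Trapezoidal AUC_0→18.5:
  [0→1]: (0.00+3.88)/2 × 1 = 1.94
  [1→5]: (3.88+2.93)/2 × 4 = 13.62
  [5→5.5]: (2.93+2.62)/2 × 0.5 = 1.3875
  [5.5→7.5]: (2.62+1.63)/2 × 2 = 4.25
  [7.5→8.5]: (1.63+1.28)/2 × 1 = 1.455
  [8.5→14.5]: (1.28+0.29)/2 × 6 = 4.71
  [14.5→18.5]: (0.29+0.11)/2 × 4 = 0.8
  Sum = 28.1625 mg/L·hr

AUC = 28.2 mg/L·hr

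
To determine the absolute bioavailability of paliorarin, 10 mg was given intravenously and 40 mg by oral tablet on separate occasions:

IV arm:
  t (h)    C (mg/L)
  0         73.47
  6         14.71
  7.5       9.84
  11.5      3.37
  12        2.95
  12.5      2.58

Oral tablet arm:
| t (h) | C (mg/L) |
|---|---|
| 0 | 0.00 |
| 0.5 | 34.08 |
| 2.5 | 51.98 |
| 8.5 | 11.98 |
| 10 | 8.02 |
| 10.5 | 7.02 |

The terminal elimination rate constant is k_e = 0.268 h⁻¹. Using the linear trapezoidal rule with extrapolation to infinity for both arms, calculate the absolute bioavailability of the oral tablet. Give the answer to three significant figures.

F = 0.257

Trapezoidal AUC_0→12.5 (IV):
  [0→6]: (73.47+14.71)/2 × 6 = 264.54
  [6→7.5]: (14.71+9.84)/2 × 1.5 = 18.4125
  [7.5→11.5]: (9.84+3.37)/2 × 4 = 26.42
  [11.5→12]: (3.37+2.95)/2 × 0.5 = 1.58
  [12→12.5]: (2.95+2.58)/2 × 0.5 = 1.3825
  Sum = 312.335 mg/L·h
IV tail: 2.58/0.268 = 9.627; AUC_iv,0→∞ = 312.335 + 9.627 = 321.962 mg/L·h
Trapezoidal AUC_0→10.5 (oral tablet):
  [0→0.5]: (0.00+34.08)/2 × 0.5 = 8.52
  [0.5→2.5]: (34.08+51.98)/2 × 2 = 86.06
  [2.5→8.5]: (51.98+11.98)/2 × 6 = 191.88
  [8.5→10]: (11.98+8.02)/2 × 1.5 = 15.0
  [10→10.5]: (8.02+7.02)/2 × 0.5 = 3.76
  Sum = 305.22 mg/L·h
oral tablet tail: 7.02/0.268 = 26.194; AUC_ev,0→∞ = 305.22 + 26.194 = 331.414 mg/L·h
F = (AUC_ev/D_ev)/(AUC_iv/D_iv) = (331.414/40)/(321.962/10) = 8.28535/32.1962 = 0.2573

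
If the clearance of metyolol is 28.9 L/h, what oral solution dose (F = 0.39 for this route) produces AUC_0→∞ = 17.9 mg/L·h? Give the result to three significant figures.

Dose = 1330 mg

Dose = CL × AUC_0→∞ / F
     = 28.9 × 17.9 / 0.39 = 1326.44 mg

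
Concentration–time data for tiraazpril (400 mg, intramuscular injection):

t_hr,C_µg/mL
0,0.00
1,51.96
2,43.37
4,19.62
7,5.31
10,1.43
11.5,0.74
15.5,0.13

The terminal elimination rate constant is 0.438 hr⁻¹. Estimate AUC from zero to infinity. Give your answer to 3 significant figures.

AUC = 188 µg/mL·hr

Trapezoidal AUC_0→15.5:
  [0→1]: (0.00+51.96)/2 × 1 = 25.98
  [1→2]: (51.96+43.37)/2 × 1 = 47.665
  [2→4]: (43.37+19.62)/2 × 2 = 62.99
  [4→7]: (19.62+5.31)/2 × 3 = 37.395
  [7→10]: (5.31+1.43)/2 × 3 = 10.11
  [10→11.5]: (1.43+0.74)/2 × 1.5 = 1.6275
  [11.5→15.5]: (0.74+0.13)/2 × 4 = 1.74
  Sum = 187.5075 µg/mL·hr
Extrapolated tail: C_last / k_e = 0.13 / 0.438 = 0.297
AUC_0→∞ = 187.5075 + 0.297 = 187.8045 µg/mL·hr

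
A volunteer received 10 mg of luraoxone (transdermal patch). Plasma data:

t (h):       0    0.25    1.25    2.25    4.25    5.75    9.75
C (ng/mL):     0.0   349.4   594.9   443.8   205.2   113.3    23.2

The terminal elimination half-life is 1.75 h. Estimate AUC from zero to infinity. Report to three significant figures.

Trapezoidal AUC_0→9.75:
  [0→0.25]: (0.0+349.4)/2 × 0.25 = 43.675
  [0.25→1.25]: (349.4+594.9)/2 × 1 = 472.15
  [1.25→2.25]: (594.9+443.8)/2 × 1 = 519.35
  [2.25→4.25]: (443.8+205.2)/2 × 2 = 649.0
  [4.25→5.75]: (205.2+113.3)/2 × 1.5 = 238.875
  [5.75→9.75]: (113.3+23.2)/2 × 4 = 273.0
  Sum = 2196.05 ng/mL·h
k_e = ln2 / t½ = 0.693147 / 1.75 = 0.3961 h^-1
Extrapolated tail: C_last / k_e = 23.2 / 0.3961 = 58.571
AUC_0→∞ = 2196.05 + 58.571 = 2254.621 ng/mL·h

AUC = 2250 ng/mL·h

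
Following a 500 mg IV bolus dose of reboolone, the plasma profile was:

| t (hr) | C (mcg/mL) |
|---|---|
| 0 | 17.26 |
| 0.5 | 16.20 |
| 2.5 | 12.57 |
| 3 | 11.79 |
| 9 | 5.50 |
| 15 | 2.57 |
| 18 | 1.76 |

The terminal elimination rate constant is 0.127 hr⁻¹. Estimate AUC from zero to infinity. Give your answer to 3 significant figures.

Trapezoidal AUC_0→18:
  [0→0.5]: (17.26+16.20)/2 × 0.5 = 8.365
  [0.5→2.5]: (16.20+12.57)/2 × 2 = 28.77
  [2.5→3]: (12.57+11.79)/2 × 0.5 = 6.09
  [3→9]: (11.79+5.50)/2 × 6 = 51.87
  [9→15]: (5.50+2.57)/2 × 6 = 24.21
  [15→18]: (2.57+1.76)/2 × 3 = 6.495
  Sum = 125.8 mcg/mL·hr
Extrapolated tail: C_last / k_e = 1.76 / 0.127 = 13.858
AUC_0→∞ = 125.8 + 13.858 = 139.658 mcg/mL·hr

AUC = 140 mcg/mL·hr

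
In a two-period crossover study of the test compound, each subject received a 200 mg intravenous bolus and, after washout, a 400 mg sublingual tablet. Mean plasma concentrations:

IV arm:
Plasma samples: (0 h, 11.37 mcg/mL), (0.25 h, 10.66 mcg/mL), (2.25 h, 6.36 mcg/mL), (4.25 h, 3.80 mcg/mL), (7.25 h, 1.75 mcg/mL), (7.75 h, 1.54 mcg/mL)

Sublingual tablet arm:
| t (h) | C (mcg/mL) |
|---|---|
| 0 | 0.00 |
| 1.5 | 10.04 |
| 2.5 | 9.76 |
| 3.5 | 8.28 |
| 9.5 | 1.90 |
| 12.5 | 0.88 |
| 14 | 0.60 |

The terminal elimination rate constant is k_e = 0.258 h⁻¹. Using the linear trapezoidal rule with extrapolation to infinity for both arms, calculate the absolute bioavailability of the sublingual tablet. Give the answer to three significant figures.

F = 0.717

Trapezoidal AUC_0→7.75 (IV):
  [0→0.25]: (11.37+10.66)/2 × 0.25 = 2.75375
  [0.25→2.25]: (10.66+6.36)/2 × 2 = 17.02
  [2.25→4.25]: (6.36+3.80)/2 × 2 = 10.16
  [4.25→7.25]: (3.80+1.75)/2 × 3 = 8.325
  [7.25→7.75]: (1.75+1.54)/2 × 0.5 = 0.8225
  Sum = 39.08125 mcg/mL·h
IV tail: 1.54/0.258 = 5.969; AUC_iv,0→∞ = 39.08125 + 5.969 = 45.05025 mcg/mL·h
Trapezoidal AUC_0→14 (sublingual tablet):
  [0→1.5]: (0.00+10.04)/2 × 1.5 = 7.53
  [1.5→2.5]: (10.04+9.76)/2 × 1 = 9.9
  [2.5→3.5]: (9.76+8.28)/2 × 1 = 9.02
  [3.5→9.5]: (8.28+1.90)/2 × 6 = 30.54
  [9.5→12.5]: (1.90+0.88)/2 × 3 = 4.17
  [12.5→14]: (0.88+0.60)/2 × 1.5 = 1.11
  Sum = 62.27 mcg/mL·h
sublingual tablet tail: 0.60/0.258 = 2.326; AUC_ev,0→∞ = 62.27 + 2.326 = 64.596 mcg/mL·h
F = (AUC_ev/D_ev)/(AUC_iv/D_iv) = (64.596/400)/(45.05025/200) = 0.16149/0.22525125 = 0.7169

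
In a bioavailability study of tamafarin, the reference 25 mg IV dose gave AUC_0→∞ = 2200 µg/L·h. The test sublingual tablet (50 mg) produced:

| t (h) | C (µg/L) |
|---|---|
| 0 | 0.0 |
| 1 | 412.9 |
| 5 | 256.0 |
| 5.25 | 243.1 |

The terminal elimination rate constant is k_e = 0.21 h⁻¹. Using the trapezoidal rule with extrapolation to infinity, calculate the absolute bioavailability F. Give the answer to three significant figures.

Trapezoidal AUC_0→5.25 (sublingual tablet):
  [0→1]: (0.0+412.9)/2 × 1 = 206.45
  [1→5]: (412.9+256.0)/2 × 4 = 1337.8
  [5→5.25]: (256.0+243.1)/2 × 0.25 = 62.3875
  Sum = 1606.6375 µg/L·h
Tail: C_last/k_e = 243.1/0.21 = 1157.619
AUC_0→∞ (sublingual tablet) = 1606.6375 + 1157.619 = 2764.2565 µg/L·h
F = (AUC_ev/D_ev)/(AUC_iv/D_iv) = (2764.2565/50)/(2200/25) = 55.28513/88 = 0.6282

F = 0.628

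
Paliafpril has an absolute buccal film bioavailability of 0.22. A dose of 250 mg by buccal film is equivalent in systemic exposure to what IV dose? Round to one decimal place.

D_iv = 55.0 mg

Systemic exposure from an extravascular dose = F × D_ev, so the equivalent IV dose is F × D_ev.
D_iv = F × D_ev = 0.22 × 250 = 55 mg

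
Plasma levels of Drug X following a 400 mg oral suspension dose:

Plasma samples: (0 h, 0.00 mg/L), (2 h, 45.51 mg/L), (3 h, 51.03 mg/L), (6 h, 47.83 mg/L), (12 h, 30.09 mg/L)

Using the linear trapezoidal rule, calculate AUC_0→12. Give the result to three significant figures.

AUC = 476 mg/L·h

Trapezoidal AUC_0→12:
  [0→2]: (0.00+45.51)/2 × 2 = 45.51
  [2→3]: (45.51+51.03)/2 × 1 = 48.27
  [3→6]: (51.03+47.83)/2 × 3 = 148.29
  [6→12]: (47.83+30.09)/2 × 6 = 233.76
  Sum = 475.83 mg/L·h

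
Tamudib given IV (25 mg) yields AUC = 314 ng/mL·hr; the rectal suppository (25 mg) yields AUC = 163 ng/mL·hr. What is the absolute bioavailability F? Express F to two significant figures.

F = (AUC_ev / D_ev) / (AUC_iv / D_iv)
  = (163/25) / (314/25)
  = 6.52 / 12.56 = 0.5191

F = 0.52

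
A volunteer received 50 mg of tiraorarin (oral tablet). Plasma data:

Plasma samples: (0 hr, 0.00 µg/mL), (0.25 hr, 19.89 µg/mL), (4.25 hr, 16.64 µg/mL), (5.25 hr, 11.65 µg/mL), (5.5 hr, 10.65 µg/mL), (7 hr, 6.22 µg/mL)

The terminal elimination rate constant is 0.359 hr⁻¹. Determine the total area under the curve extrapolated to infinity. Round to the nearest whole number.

AUC = 122 µg/mL·hr

Trapezoidal AUC_0→7:
  [0→0.25]: (0.00+19.89)/2 × 0.25 = 2.48625
  [0.25→4.25]: (19.89+16.64)/2 × 4 = 73.06
  [4.25→5.25]: (16.64+11.65)/2 × 1 = 14.145
  [5.25→5.5]: (11.65+10.65)/2 × 0.25 = 2.7875
  [5.5→7]: (10.65+6.22)/2 × 1.5 = 12.6525
  Sum = 105.13125 µg/mL·hr
Extrapolated tail: C_last / k_e = 6.22 / 0.359 = 17.326
AUC_0→∞ = 105.13125 + 17.326 = 122.45725 µg/mL·hr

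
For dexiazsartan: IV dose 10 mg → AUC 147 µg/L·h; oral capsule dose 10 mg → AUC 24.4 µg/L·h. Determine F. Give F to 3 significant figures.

F = 0.166

F = (AUC_ev / D_ev) / (AUC_iv / D_iv)
  = (24.4/10) / (147/10)
  = 2.44 / 14.7 = 0.1660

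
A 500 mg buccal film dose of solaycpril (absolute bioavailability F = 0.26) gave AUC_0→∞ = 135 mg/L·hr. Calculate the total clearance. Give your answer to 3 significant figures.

CL = 0.963 L/hr

CL = F × Dose / AUC_0→∞
   = 0.26 × 500 / 135 = 0.962963 L/hr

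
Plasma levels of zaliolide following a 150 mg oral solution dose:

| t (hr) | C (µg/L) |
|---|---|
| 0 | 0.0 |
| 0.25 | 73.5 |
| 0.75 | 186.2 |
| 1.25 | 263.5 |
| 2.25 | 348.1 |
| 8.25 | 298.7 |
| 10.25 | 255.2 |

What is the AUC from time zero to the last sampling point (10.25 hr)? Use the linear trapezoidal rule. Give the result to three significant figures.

Trapezoidal AUC_0→10.25:
  [0→0.25]: (0.0+73.5)/2 × 0.25 = 9.1875
  [0.25→0.75]: (73.5+186.2)/2 × 0.5 = 64.925
  [0.75→1.25]: (186.2+263.5)/2 × 0.5 = 112.425
  [1.25→2.25]: (263.5+348.1)/2 × 1 = 305.8
  [2.25→8.25]: (348.1+298.7)/2 × 6 = 1940.4
  [8.25→10.25]: (298.7+255.2)/2 × 2 = 553.9
  Sum = 2986.6375 µg/L·hr

AUC = 2990 µg/L·hr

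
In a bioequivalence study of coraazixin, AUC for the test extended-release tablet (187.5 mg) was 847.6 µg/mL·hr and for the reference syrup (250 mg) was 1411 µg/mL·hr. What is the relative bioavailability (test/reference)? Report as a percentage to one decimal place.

F_rel = 80.1%

F_rel = (AUC_test/D_test) / (AUC_ref/D_ref)
      = (847.6/187.5) / (1411/250)
      = 4.52053 / 5.644 = 0.8009 = 80.09%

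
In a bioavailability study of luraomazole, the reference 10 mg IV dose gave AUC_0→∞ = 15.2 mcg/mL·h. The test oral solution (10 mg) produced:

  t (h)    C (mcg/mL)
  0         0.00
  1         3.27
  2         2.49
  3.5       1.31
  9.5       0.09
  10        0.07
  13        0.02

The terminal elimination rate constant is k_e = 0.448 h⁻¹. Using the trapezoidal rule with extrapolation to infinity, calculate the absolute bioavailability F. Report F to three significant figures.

Trapezoidal AUC_0→13 (oral solution):
  [0→1]: (0.00+3.27)/2 × 1 = 1.635
  [1→2]: (3.27+2.49)/2 × 1 = 2.88
  [2→3.5]: (2.49+1.31)/2 × 1.5 = 2.85
  [3.5→9.5]: (1.31+0.09)/2 × 6 = 4.2
  [9.5→10]: (0.09+0.07)/2 × 0.5 = 0.04
  [10→13]: (0.07+0.02)/2 × 3 = 0.135
  Sum = 11.74 mcg/mL·h
Tail: C_last/k_e = 0.02/0.448 = 0.045
AUC_0→∞ (oral solution) = 11.74 + 0.045 = 11.785 mcg/mL·h
F = (AUC_ev/D_ev)/(AUC_iv/D_iv) = (11.785/10)/(15.2/10) = 1.1785/1.52 = 0.7753

F = 0.775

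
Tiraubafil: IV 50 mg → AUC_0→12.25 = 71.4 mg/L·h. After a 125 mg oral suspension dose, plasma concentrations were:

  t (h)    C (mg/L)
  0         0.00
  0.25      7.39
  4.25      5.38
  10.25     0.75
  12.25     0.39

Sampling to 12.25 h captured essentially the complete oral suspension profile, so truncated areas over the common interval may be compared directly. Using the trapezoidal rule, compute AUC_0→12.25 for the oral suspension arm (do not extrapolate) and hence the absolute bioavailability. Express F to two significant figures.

F = 0.26

Trapezoidal AUC_0→12.25 (oral suspension):
  [0→0.25]: (0.00+7.39)/2 × 0.25 = 0.92375
  [0.25→4.25]: (7.39+5.38)/2 × 4 = 25.54
  [4.25→10.25]: (5.38+0.75)/2 × 6 = 18.39
  [10.25→12.25]: (0.75+0.39)/2 × 2 = 1.14
  Sum = 45.99375 mg/L·h
F = (AUC_ev/D_ev)/(AUC_iv/D_iv) = (45.99375/125)/(71.4/50) = 0.36795/1.428 = 0.2577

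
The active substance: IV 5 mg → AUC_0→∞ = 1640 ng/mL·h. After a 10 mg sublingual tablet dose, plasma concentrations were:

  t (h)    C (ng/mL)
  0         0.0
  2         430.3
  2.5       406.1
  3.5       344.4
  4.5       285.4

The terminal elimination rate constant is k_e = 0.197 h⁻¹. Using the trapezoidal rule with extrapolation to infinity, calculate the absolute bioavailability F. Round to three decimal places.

Trapezoidal AUC_0→4.5 (sublingual tablet):
  [0→2]: (0.0+430.3)/2 × 2 = 430.3
  [2→2.5]: (430.3+406.1)/2 × 0.5 = 209.1
  [2.5→3.5]: (406.1+344.4)/2 × 1 = 375.25
  [3.5→4.5]: (344.4+285.4)/2 × 1 = 314.9
  Sum = 1329.55 ng/mL·h
Tail: C_last/k_e = 285.4/0.197 = 1448.731
AUC_0→∞ (sublingual tablet) = 1329.55 + 1448.731 = 2778.281 ng/mL·h
F = (AUC_ev/D_ev)/(AUC_iv/D_iv) = (2778.281/10)/(1640/5) = 277.8281/328 = 0.8470

F = 0.847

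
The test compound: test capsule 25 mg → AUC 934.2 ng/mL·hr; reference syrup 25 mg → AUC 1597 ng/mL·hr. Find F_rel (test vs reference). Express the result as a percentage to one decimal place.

F_rel = 58.5%

F_rel = (AUC_test/D_test) / (AUC_ref/D_ref)
      = (934.2/25) / (1597/25)
      = 37.368 / 63.88 = 0.5850 = 58.50%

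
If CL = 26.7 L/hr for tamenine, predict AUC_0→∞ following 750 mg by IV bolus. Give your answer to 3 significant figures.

AUC = 28.1 mg/L·hr

AUC_0→∞ = Dose_iv / CL
        = 750 / 26.7 = 28.0899 mg/L·hr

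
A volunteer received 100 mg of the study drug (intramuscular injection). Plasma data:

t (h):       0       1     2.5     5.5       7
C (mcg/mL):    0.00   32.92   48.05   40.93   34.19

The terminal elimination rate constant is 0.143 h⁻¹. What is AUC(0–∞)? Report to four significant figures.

AUC = 506.1 mcg/mL·h

Trapezoidal AUC_0→7:
  [0→1]: (0.00+32.92)/2 × 1 = 16.46
  [1→2.5]: (32.92+48.05)/2 × 1.5 = 60.7275
  [2.5→5.5]: (48.05+40.93)/2 × 3 = 133.47
  [5.5→7]: (40.93+34.19)/2 × 1.5 = 56.34
  Sum = 266.9975 mcg/mL·h
Extrapolated tail: C_last / k_e = 34.19 / 0.143 = 239.091
AUC_0→∞ = 266.9975 + 239.091 = 506.0885 mcg/mL·h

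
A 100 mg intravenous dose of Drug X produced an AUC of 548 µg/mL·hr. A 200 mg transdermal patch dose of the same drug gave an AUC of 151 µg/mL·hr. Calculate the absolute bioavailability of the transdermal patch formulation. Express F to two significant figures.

F = (AUC_ev / D_ev) / (AUC_iv / D_iv)
  = (151/200) / (548/100)
  = 0.755 / 5.48 = 0.1378

F = 0.14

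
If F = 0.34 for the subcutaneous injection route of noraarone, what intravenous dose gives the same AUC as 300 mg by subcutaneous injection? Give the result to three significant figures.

Systemic exposure from an extravascular dose = F × D_ev, so the equivalent IV dose is F × D_ev.
D_iv = F × D_ev = 0.34 × 300 = 102 mg

D_iv = 102 mg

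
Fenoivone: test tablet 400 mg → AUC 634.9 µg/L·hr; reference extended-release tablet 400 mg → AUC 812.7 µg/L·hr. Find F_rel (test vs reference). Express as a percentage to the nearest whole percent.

F_rel = (AUC_test/D_test) / (AUC_ref/D_ref)
      = (634.9/400) / (812.7/400)
      = 1.58725 / 2.03175 = 0.7812 = 78.12%

F_rel = 78%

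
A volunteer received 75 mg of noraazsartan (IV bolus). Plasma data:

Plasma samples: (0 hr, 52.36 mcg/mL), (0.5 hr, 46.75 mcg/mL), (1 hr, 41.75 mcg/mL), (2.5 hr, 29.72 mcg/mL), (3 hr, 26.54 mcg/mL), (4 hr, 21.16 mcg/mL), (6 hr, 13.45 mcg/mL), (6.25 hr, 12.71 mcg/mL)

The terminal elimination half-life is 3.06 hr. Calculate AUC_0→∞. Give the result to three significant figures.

Trapezoidal AUC_0→6.25:
  [0→0.5]: (52.36+46.75)/2 × 0.5 = 24.7775
  [0.5→1]: (46.75+41.75)/2 × 0.5 = 22.125
  [1→2.5]: (41.75+29.72)/2 × 1.5 = 53.6025
  [2.5→3]: (29.72+26.54)/2 × 0.5 = 14.065
  [3→4]: (26.54+21.16)/2 × 1 = 23.85
  [4→6]: (21.16+13.45)/2 × 2 = 34.61
  [6→6.25]: (13.45+12.71)/2 × 0.25 = 3.27
  Sum = 176.3 mcg/mL·hr
k_e = ln2 / t½ = 0.693147 / 3.06 = 0.2265 hr^-1
Extrapolated tail: C_last / k_e = 12.71 / 0.2265 = 56.115
AUC_0→∞ = 176.3 + 56.115 = 232.415 mcg/mL·hr

AUC = 232 mcg/mL·hr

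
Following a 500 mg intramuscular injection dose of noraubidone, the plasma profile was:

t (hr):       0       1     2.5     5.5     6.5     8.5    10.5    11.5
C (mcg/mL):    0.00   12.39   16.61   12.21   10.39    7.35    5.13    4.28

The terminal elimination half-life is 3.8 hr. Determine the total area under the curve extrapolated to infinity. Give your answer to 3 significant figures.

Trapezoidal AUC_0→11.5:
  [0→1]: (0.00+12.39)/2 × 1 = 6.195
  [1→2.5]: (12.39+16.61)/2 × 1.5 = 21.75
  [2.5→5.5]: (16.61+12.21)/2 × 3 = 43.23
  [5.5→6.5]: (12.21+10.39)/2 × 1 = 11.3
  [6.5→8.5]: (10.39+7.35)/2 × 2 = 17.74
  [8.5→10.5]: (7.35+5.13)/2 × 2 = 12.48
  [10.5→11.5]: (5.13+4.28)/2 × 1 = 4.705
  Sum = 117.4 mcg/mL·hr
k_e = ln2 / t½ = 0.693147 / 3.8 = 0.1824 hr^-1
Extrapolated tail: C_last / k_e = 4.28 / 0.1824 = 23.465
AUC_0→∞ = 117.4 + 23.465 = 140.865 mcg/mL·hr

AUC = 141 mcg/mL·hr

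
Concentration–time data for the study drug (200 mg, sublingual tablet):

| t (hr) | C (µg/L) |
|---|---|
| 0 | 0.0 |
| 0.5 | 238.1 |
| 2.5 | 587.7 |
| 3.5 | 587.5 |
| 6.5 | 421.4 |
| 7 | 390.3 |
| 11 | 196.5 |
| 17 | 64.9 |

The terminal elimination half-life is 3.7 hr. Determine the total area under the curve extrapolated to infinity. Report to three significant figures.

Trapezoidal AUC_0→17:
  [0→0.5]: (0.0+238.1)/2 × 0.5 = 59.525
  [0.5→2.5]: (238.1+587.7)/2 × 2 = 825.8
  [2.5→3.5]: (587.7+587.5)/2 × 1 = 587.6
  [3.5→6.5]: (587.5+421.4)/2 × 3 = 1513.35
  [6.5→7]: (421.4+390.3)/2 × 0.5 = 202.925
  [7→11]: (390.3+196.5)/2 × 4 = 1173.6
  [11→17]: (196.5+64.9)/2 × 6 = 784.2
  Sum = 5147.0 µg/L·hr
k_e = ln2 / t½ = 0.693147 / 3.7 = 0.1873 hr^-1
Extrapolated tail: C_last / k_e = 64.9 / 0.1873 = 346.503
AUC_0→∞ = 5147.0 + 346.503 = 5493.503 µg/L·hr

AUC = 5490 µg/L·hr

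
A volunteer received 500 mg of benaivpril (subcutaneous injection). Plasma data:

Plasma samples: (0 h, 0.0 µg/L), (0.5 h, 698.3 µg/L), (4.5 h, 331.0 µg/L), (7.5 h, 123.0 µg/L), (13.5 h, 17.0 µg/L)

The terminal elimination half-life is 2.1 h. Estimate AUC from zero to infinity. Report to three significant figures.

AUC = 3390 µg/L·h

Trapezoidal AUC_0→13.5:
  [0→0.5]: (0.0+698.3)/2 × 0.5 = 174.575
  [0.5→4.5]: (698.3+331.0)/2 × 4 = 2058.6
  [4.5→7.5]: (331.0+123.0)/2 × 3 = 681.0
  [7.5→13.5]: (123.0+17.0)/2 × 6 = 420.0
  Sum = 3334.175 µg/L·h
k_e = ln2 / t½ = 0.693147 / 2.1 = 0.3301 h^-1
Extrapolated tail: C_last / k_e = 17.0 / 0.3301 = 51.500
AUC_0→∞ = 3334.175 + 51.500 = 3385.675 µg/L·h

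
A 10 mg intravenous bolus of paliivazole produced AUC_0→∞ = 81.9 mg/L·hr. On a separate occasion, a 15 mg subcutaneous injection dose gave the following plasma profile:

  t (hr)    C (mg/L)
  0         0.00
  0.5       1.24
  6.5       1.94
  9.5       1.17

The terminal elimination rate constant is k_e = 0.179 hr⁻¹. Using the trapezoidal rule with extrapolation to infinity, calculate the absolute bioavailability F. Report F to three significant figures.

Trapezoidal AUC_0→9.5 (subcutaneous injection):
  [0→0.5]: (0.00+1.24)/2 × 0.5 = 0.31
  [0.5→6.5]: (1.24+1.94)/2 × 6 = 9.54
  [6.5→9.5]: (1.94+1.17)/2 × 3 = 4.665
  Sum = 14.515 mg/L·hr
Tail: C_last/k_e = 1.17/0.179 = 6.536
AUC_0→∞ (subcutaneous injection) = 14.515 + 6.536 = 21.051 mg/L·hr
F = (AUC_ev/D_ev)/(AUC_iv/D_iv) = (21.051/15)/(81.9/10) = 1.4034/8.19 = 0.1714

F = 0.171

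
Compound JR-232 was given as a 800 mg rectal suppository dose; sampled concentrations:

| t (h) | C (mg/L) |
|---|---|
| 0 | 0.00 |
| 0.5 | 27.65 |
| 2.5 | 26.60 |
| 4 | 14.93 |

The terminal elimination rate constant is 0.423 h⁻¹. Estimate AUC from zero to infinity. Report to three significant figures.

AUC = 128 mg/L·h

Trapezoidal AUC_0→4:
  [0→0.5]: (0.00+27.65)/2 × 0.5 = 6.9125
  [0.5→2.5]: (27.65+26.60)/2 × 2 = 54.25
  [2.5→4]: (26.60+14.93)/2 × 1.5 = 31.1475
  Sum = 92.31 mg/L·h
Extrapolated tail: C_last / k_e = 14.93 / 0.423 = 35.296
AUC_0→∞ = 92.31 + 35.296 = 127.606 mg/L·h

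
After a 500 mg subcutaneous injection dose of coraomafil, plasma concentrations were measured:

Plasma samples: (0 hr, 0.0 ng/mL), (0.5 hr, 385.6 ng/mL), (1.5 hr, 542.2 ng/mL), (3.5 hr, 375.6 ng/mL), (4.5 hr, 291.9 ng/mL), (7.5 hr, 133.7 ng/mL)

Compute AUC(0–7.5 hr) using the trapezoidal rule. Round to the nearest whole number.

AUC = 2450 ng/mL·hr

Trapezoidal AUC_0→7.5:
  [0→0.5]: (0.0+385.6)/2 × 0.5 = 96.4
  [0.5→1.5]: (385.6+542.2)/2 × 1 = 463.9
  [1.5→3.5]: (542.2+375.6)/2 × 2 = 917.8
  [3.5→4.5]: (375.6+291.9)/2 × 1 = 333.75
  [4.5→7.5]: (291.9+133.7)/2 × 3 = 638.4
  Sum = 2450.25 ng/mL·hr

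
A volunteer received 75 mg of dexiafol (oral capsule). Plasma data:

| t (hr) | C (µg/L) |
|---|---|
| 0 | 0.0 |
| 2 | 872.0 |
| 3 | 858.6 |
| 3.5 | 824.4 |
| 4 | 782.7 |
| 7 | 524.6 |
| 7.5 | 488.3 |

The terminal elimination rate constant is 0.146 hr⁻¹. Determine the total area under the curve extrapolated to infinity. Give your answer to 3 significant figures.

Trapezoidal AUC_0→7.5:
  [0→2]: (0.0+872.0)/2 × 2 = 872.0
  [2→3]: (872.0+858.6)/2 × 1 = 865.3
  [3→3.5]: (858.6+824.4)/2 × 0.5 = 420.75
  [3.5→4]: (824.4+782.7)/2 × 0.5 = 401.775
  [4→7]: (782.7+524.6)/2 × 3 = 1960.95
  [7→7.5]: (524.6+488.3)/2 × 0.5 = 253.225
  Sum = 4774.0 µg/L·hr
Extrapolated tail: C_last / k_e = 488.3 / 0.146 = 3344.521
AUC_0→∞ = 4774.0 + 3344.521 = 8118.521 µg/L·hr

AUC = 8120 µg/L·hr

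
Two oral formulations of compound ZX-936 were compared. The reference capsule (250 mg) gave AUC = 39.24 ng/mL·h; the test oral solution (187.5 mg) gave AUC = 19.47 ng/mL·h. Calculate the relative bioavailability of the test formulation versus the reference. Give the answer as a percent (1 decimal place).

F_rel = 66.2%

F_rel = (AUC_test/D_test) / (AUC_ref/D_ref)
      = (19.47/187.5) / (39.24/250)
      = 0.10384 / 0.15696 = 0.6616 = 66.16%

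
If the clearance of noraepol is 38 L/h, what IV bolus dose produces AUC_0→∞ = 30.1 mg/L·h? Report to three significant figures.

Dose = 1140 mg

Dose_iv = CL × AUC_0→∞
     = 38 × 30.1 = 1143.8 mg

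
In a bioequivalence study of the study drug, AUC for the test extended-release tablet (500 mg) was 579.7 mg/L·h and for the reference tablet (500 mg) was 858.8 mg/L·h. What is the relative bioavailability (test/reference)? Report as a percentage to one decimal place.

F_rel = (AUC_test/D_test) / (AUC_ref/D_ref)
      = (579.7/500) / (858.8/500)
      = 1.1594 / 1.7176 = 0.6750 = 67.50%

F_rel = 67.5%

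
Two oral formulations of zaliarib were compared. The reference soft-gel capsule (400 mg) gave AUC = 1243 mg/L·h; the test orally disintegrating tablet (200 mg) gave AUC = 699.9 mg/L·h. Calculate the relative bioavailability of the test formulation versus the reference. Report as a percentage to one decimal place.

F_rel = 112.6%

F_rel = (AUC_test/D_test) / (AUC_ref/D_ref)
      = (699.9/200) / (1243/400)
      = 3.4995 / 3.1075 = 1.1261 = 112.61%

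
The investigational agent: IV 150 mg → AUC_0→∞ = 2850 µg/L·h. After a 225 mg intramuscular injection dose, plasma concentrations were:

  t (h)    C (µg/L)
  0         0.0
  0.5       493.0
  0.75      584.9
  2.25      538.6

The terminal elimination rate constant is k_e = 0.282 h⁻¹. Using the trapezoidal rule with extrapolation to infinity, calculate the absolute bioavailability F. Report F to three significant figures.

F = 0.704

Trapezoidal AUC_0→2.25 (intramuscular injection):
  [0→0.5]: (0.0+493.0)/2 × 0.5 = 123.25
  [0.5→0.75]: (493.0+584.9)/2 × 0.25 = 134.7375
  [0.75→2.25]: (584.9+538.6)/2 × 1.5 = 842.625
  Sum = 1100.6125 µg/L·h
Tail: C_last/k_e = 538.6/0.282 = 1909.929
AUC_0→∞ (intramuscular injection) = 1100.6125 + 1909.929 = 3010.5415 µg/L·h
F = (AUC_ev/D_ev)/(AUC_iv/D_iv) = (3010.5415/225)/(2850/150) = 13.3802/19 = 0.7042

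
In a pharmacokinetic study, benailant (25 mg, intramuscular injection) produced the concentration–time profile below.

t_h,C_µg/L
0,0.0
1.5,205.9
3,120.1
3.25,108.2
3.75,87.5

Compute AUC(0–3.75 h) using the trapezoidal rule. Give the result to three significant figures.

Trapezoidal AUC_0→3.75:
  [0→1.5]: (0.0+205.9)/2 × 1.5 = 154.425
  [1.5→3]: (205.9+120.1)/2 × 1.5 = 244.5
  [3→3.25]: (120.1+108.2)/2 × 0.25 = 28.5375
  [3.25→3.75]: (108.2+87.5)/2 × 0.5 = 48.925
  Sum = 476.3875 µg/L·h

AUC = 476 µg/L·h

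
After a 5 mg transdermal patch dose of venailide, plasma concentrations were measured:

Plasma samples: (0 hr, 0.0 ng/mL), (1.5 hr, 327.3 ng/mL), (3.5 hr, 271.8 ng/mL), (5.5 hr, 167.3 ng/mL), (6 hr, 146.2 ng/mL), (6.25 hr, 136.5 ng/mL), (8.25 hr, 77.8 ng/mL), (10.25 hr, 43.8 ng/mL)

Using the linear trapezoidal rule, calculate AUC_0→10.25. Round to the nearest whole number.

AUC = 1733 ng/mL·hr

Trapezoidal AUC_0→10.25:
  [0→1.5]: (0.0+327.3)/2 × 1.5 = 245.475
  [1.5→3.5]: (327.3+271.8)/2 × 2 = 599.1
  [3.5→5.5]: (271.8+167.3)/2 × 2 = 439.1
  [5.5→6]: (167.3+146.2)/2 × 0.5 = 78.375
  [6→6.25]: (146.2+136.5)/2 × 0.25 = 35.3375
  [6.25→8.25]: (136.5+77.8)/2 × 2 = 214.3
  [8.25→10.25]: (77.8+43.8)/2 × 2 = 121.6
  Sum = 1733.2875 ng/mL·hr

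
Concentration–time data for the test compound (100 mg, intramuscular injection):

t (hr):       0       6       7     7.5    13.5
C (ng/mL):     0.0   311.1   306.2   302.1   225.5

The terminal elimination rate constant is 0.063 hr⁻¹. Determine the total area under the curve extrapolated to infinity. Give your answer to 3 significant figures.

AUC = 6560 ng/mL·hr

Trapezoidal AUC_0→13.5:
  [0→6]: (0.0+311.1)/2 × 6 = 933.3
  [6→7]: (311.1+306.2)/2 × 1 = 308.65
  [7→7.5]: (306.2+302.1)/2 × 0.5 = 152.075
  [7.5→13.5]: (302.1+225.5)/2 × 6 = 1582.8
  Sum = 2976.825 ng/mL·hr
Extrapolated tail: C_last / k_e = 225.5 / 0.063 = 3579.365
AUC_0→∞ = 2976.825 + 3579.365 = 6556.19 ng/mL·hr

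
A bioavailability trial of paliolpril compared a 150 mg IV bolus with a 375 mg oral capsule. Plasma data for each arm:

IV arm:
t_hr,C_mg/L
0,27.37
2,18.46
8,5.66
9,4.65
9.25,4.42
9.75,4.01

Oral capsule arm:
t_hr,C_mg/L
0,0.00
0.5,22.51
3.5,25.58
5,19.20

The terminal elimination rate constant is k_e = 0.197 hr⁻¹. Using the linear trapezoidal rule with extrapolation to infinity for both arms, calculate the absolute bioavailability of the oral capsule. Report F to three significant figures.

Trapezoidal AUC_0→9.75 (IV):
  [0→2]: (27.37+18.46)/2 × 2 = 45.83
  [2→8]: (18.46+5.66)/2 × 6 = 72.36
  [8→9]: (5.66+4.65)/2 × 1 = 5.155
  [9→9.25]: (4.65+4.42)/2 × 0.25 = 1.13375
  [9.25→9.75]: (4.42+4.01)/2 × 0.5 = 2.1075
  Sum = 126.58625 mg/L·hr
IV tail: 4.01/0.197 = 20.355; AUC_iv,0→∞ = 126.58625 + 20.355 = 146.94125 mg/L·hr
Trapezoidal AUC_0→5 (oral capsule):
  [0→0.5]: (0.00+22.51)/2 × 0.5 = 5.6275
  [0.5→3.5]: (22.51+25.58)/2 × 3 = 72.135
  [3.5→5]: (25.58+19.20)/2 × 1.5 = 33.585
  Sum = 111.3475 mg/L·hr
oral capsule tail: 19.20/0.197 = 97.462; AUC_ev,0→∞ = 111.3475 + 97.462 = 208.8095 mg/L·hr
F = (AUC_ev/D_ev)/(AUC_iv/D_iv) = (208.8095/375)/(146.94125/150) = 0.556825/0.979608 = 0.5684

F = 0.568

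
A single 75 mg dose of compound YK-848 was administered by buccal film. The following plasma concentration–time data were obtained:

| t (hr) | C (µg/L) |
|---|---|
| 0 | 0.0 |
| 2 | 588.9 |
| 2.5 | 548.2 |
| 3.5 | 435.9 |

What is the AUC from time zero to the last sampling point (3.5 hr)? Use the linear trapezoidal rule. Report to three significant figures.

Trapezoidal AUC_0→3.5:
  [0→2]: (0.0+588.9)/2 × 2 = 588.9
  [2→2.5]: (588.9+548.2)/2 × 0.5 = 284.275
  [2.5→3.5]: (548.2+435.9)/2 × 1 = 492.05
  Sum = 1365.225 µg/L·hr

AUC = 1370 µg/L·hr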